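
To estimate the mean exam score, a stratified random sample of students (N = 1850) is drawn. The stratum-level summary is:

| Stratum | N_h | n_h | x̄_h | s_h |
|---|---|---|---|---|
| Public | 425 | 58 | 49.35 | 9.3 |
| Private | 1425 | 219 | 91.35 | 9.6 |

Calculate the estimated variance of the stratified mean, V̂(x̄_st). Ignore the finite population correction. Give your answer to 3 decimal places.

V̂(x̄_st) ≈ 0.328

V̂(x̄_st) = Σ W_h² s_h²/n_h, with W_h = N_h/N and N = 1850:
  stratum Public: (425/1850)²·9.3²/58 = 0.0786996
  stratum Private: (1425/1850)²·9.6²/219 = 0.24968
V̂(x̄_st) = 0.32838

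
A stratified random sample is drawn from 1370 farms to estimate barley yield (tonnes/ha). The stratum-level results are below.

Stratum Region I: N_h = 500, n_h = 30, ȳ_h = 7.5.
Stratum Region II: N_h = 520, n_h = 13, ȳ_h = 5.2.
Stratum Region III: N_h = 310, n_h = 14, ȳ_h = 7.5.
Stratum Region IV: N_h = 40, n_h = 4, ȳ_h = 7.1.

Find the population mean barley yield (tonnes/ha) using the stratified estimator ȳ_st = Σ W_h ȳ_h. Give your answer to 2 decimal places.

ȳ_st ≈ 6.62

N = Σ N_h = 1370. Stratum weights W_h = N_h/N.
ȳ_st = (500·7.5 + 520·5.2 + 310·7.5 + 40·7.1) / 1370 = 6.6153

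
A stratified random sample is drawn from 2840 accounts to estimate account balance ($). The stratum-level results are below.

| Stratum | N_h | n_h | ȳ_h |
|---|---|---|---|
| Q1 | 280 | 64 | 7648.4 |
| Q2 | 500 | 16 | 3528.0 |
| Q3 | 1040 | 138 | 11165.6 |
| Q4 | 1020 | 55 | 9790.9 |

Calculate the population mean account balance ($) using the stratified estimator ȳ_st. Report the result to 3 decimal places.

N = Σ N_h = 2840. Stratum weights W_h = N_h/N.
ȳ_st = (280·7648.4 + 500·3528.0 + 1040·11165.6 + 1020·9790.9) / 2840 = 8980.45563

ȳ_st ≈ 8980.456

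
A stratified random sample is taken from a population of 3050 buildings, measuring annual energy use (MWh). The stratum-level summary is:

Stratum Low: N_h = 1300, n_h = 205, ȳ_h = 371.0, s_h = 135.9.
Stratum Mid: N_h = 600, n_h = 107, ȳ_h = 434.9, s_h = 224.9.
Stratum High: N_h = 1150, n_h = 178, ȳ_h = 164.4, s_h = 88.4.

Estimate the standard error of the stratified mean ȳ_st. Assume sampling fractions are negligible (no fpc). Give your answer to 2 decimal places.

V̂(ȳ_st) = Σ W_h² s_h²/n_h, with W_h = N_h/N and N = 3050:
  stratum Low: (1300/3050)²·135.9²/205 = 16.3671
  stratum Mid: (600/3050)²·224.9²/107 = 18.2935
  stratum High: (1150/3050)²·88.4²/178 = 6.24138
V̂(ȳ_st) = 40.902
SE(ȳ_st) = √40.902 = 6.39547

SE(ȳ_st) ≈ 6.40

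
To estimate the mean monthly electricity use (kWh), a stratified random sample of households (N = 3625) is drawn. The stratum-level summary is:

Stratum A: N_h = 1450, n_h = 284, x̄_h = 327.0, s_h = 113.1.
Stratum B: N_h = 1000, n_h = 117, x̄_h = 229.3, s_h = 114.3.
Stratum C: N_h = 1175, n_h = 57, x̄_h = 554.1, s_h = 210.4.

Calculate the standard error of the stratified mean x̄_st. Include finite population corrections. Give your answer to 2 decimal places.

V̂(x̄_st) = Σ W_h² (1 − n_h/N_h) s_h²/n_h, with W_h = N_h/N and N = 3625:
  stratum A: (1450/3625)²·(1 − 284/1450)·113.1²/284 = 5.79505
  stratum B: (1000/3625)²·(1 − 117/1000)·114.3²/117 = 7.50328
  stratum C: (1175/3625)²·(1 − 57/1175)·210.4²/57 = 77.6391
V̂(x̄_st) = 90.9374
SE(x̄_st) = √90.9374 = 9.53611

SE(x̄_st) ≈ 9.54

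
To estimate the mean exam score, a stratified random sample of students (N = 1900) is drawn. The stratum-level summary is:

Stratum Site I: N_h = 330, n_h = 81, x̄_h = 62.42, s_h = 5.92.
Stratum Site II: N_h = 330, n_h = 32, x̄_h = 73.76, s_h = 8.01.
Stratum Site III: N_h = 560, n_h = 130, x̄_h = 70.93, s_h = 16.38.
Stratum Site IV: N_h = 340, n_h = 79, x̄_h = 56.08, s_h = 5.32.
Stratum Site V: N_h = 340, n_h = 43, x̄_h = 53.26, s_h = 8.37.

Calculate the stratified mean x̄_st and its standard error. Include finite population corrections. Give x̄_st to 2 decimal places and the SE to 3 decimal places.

x̄_st ≈ 64.12, SE ≈ 0.506

x̄_st = Σ W_h x̄_h = (330·62.42 + 330·73.76 + 560·70.93 + 340·56.08 + 340·53.26)/1900 = 64.12411
V̂(x̄_st) = Σ W_h² (1 − n_h/N_h) s_h²/n_h, with W_h = N_h/N and N = 1900:
  stratum Site I: (330/1900)²·(1 − 81/330)·5.92²/81 = 0.00984837
  stratum Site II: (330/1900)²·(1 − 32/330)·8.01²/32 = 0.0546183
  stratum Site III: (560/1900)²·(1 − 130/560)·16.38²/130 = 0.137668
  stratum Site IV: (340/1900)²·(1 − 79/340)·5.32²/79 = 0.0088066
  stratum Site V: (340/1900)²·(1 − 43/340)·8.37²/43 = 0.0455733
V̂(x̄_st) = 0.256515
SE(x̄_st) = √0.256515 = 0.506473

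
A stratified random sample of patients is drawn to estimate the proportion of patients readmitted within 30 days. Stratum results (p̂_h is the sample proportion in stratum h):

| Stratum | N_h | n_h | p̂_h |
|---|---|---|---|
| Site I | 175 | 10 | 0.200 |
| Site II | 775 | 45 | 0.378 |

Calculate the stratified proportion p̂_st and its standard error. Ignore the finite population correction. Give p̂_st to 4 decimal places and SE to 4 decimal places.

N = 950; stratum weights W_h = N_h/N.
p̂_st = Σ W_h p̂_h = (175·0.200 + 775·0.378)/950 = 0.34521
V̂(p̂_st) = Σ W_h² p̂_h(1−p̂_h)/(n_h−1):
  stratum Site I: (175/950)²·0.200·0.800/9 = 0.000603263
  stratum Site II: (775/950)²·0.378·0.622/44 = 0.0035562
V̂(p̂_st) = 0.00415946; SE = √V̂ = 0.0644939

p̂_st ≈ 0.3452, SE ≈ 0.0645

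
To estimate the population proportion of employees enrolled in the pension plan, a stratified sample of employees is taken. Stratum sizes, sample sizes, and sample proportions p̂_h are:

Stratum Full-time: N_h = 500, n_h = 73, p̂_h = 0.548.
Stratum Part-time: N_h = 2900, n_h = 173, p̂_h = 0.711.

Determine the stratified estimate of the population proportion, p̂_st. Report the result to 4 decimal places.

p̂_st ≈ 0.6870

N = 3400; stratum weights W_h = N_h/N.
p̂_st = Σ W_h p̂_h = (500·0.548 + 2900·0.711)/3400 = 0.68703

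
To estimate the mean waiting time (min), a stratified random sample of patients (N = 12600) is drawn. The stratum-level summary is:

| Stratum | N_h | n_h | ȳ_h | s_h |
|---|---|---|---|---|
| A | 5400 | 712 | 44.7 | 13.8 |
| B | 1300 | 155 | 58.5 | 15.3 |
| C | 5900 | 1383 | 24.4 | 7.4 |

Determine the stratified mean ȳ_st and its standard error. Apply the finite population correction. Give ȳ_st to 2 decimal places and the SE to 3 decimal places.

ȳ_st ≈ 36.62, SE ≈ 0.252

ȳ_st = Σ W_h ȳ_h = (5400·44.7 + 1300·58.5 + 5900·24.4)/12600 = 36.61825
V̂(ȳ_st) = Σ W_h² (1 − n_h/N_h) s_h²/n_h, with W_h = N_h/N and N = 12600:
  stratum A: (5400/12600)²·(1 − 712/5400)·13.8²/712 = 0.0426499
  stratum B: (1300/12600)²·(1 − 155/1300)·15.3²/155 = 0.0141599
  stratum C: (5900/12600)²·(1 − 1383/5900)·7.4²/1383 = 0.00664664
V̂(ȳ_st) = 0.0634564
SE(ȳ_st) = √0.0634564 = 0.251906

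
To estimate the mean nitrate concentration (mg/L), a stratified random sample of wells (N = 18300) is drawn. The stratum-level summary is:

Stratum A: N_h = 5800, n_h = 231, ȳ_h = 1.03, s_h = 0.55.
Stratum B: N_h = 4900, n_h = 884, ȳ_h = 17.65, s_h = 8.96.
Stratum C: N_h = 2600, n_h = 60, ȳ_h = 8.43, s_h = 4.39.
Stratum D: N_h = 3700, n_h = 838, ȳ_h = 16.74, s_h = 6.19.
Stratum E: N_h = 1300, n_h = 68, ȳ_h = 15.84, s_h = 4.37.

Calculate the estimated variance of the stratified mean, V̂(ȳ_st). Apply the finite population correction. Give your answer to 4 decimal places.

V̂(ȳ_st) = Σ W_h² (1 − n_h/N_h) s_h²/n_h, with W_h = N_h/N and N = 18300:
  stratum A: (5800/18300)²·(1 − 231/5800)·0.55²/231 = 0.000126304
  stratum B: (4900/18300)²·(1 − 884/4900)·8.96²/884 = 0.00533644
  stratum C: (2600/18300)²·(1 − 60/2600)·4.39²/60 = 0.00633407
  stratum D: (3700/18300)²·(1 − 838/3700)·6.19²/838 = 0.00144579
  stratum E: (1300/18300)²·(1 − 68/1300)·4.37²/68 = 0.00134309
V̂(ȳ_st) = 0.0145857

V̂(ȳ_st) ≈ 0.0146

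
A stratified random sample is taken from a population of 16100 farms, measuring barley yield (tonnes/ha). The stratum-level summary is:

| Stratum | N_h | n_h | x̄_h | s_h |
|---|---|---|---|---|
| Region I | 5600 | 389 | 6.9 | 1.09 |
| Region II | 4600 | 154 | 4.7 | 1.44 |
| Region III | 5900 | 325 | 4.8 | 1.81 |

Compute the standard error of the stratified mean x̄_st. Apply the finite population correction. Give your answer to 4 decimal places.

SE(x̄_st) ≈ 0.0518

V̂(x̄_st) = Σ W_h² (1 − n_h/N_h) s_h²/n_h, with W_h = N_h/N and N = 16100:
  stratum Region I: (5600/16100)²·(1 − 389/5600)·1.09²/389 = 0.000343843
  stratum Region II: (4600/16100)²·(1 − 154/4600)·1.44²/154 = 0.00106238
  stratum Region III: (5900/16100)²·(1 − 325/5900)·1.81²/325 = 0.00127914
V̂(x̄_st) = 0.00268537
SE(x̄_st) = √0.00268537 = 0.0518205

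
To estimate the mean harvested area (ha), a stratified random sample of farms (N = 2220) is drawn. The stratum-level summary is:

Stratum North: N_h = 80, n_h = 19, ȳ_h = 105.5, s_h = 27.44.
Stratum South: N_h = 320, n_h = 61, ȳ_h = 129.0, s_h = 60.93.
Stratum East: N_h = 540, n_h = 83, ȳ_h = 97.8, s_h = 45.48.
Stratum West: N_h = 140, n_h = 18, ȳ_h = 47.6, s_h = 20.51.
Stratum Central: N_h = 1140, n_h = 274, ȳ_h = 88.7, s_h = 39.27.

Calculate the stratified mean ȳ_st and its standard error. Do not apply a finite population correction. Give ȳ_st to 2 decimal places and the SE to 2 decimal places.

ȳ_st ≈ 94.74, SE ≈ 2.09

ȳ_st = Σ W_h ȳ_h = (80·105.5 + 320·129.0 + 540·97.8 + 140·47.6 + 1140·88.7)/2220 = 94.73604
V̂(ȳ_st) = Σ W_h² s_h²/n_h, with W_h = N_h/N and N = 2220:
  stratum North: (80/2220)²·27.44²/19 = 0.0514622
  stratum South: (320/2220)²·60.93²/61 = 1.26452
  stratum East: (540/2220)²·45.48²/83 = 1.4745
  stratum West: (140/2220)²·20.51²/18 = 0.0929413
  stratum Central: (1140/2220)²·39.27²/274 = 1.48414
V̂(ȳ_st) = 4.36757
SE(ȳ_st) = √4.36757 = 2.08987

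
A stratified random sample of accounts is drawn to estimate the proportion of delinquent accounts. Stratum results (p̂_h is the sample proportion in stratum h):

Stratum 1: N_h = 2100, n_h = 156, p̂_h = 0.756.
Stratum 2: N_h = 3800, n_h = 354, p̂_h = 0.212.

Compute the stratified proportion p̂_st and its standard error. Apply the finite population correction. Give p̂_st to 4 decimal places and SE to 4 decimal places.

N = 5900; stratum weights W_h = N_h/N.
p̂_st = Σ W_h p̂_h = (2100·0.756 + 3800·0.212)/5900 = 0.40563
V̂(p̂_st) = Σ W_h² (1 − n_h/N_h) p̂_h(1−p̂_h)/(n_h−1):
  stratum 1: (2100/5900)²·(1 − 156/2100)·0.756·0.244/155 = 0.00013957
  stratum 2: (3800/5900)²·(1 − 354/3800)·0.212·0.788/353 = 0.000178026
V̂(p̂_st) = 0.000317595; SE = √V̂ = 0.0178212

p̂_st ≈ 0.4056, SE ≈ 0.0178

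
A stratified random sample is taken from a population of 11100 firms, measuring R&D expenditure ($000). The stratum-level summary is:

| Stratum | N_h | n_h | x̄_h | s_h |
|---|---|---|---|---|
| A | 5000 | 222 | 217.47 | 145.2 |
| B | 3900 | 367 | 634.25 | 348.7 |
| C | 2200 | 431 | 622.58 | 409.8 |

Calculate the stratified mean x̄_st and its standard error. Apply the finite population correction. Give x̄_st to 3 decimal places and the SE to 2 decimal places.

x̄_st ≈ 444.198, SE ≈ 8.23

x̄_st = Σ W_h x̄_h = (5000·217.47 + 3900·634.25 + 2200·622.58)/11100 = 444.19829
V̂(x̄_st) = Σ W_h² (1 − n_h/N_h) s_h²/n_h, with W_h = N_h/N and N = 11100:
  stratum A: (5000/11100)²·(1 − 222/5000)·145.2²/222 = 18.4141
  stratum B: (3900/11100)²·(1 − 367/3900)·348.7²/367 = 37.051
  stratum C: (2200/11100)²·(1 − 431/2200)·409.8²/431 = 12.3075
V̂(x̄_st) = 67.7727
SE(x̄_st) = √67.7727 = 8.23241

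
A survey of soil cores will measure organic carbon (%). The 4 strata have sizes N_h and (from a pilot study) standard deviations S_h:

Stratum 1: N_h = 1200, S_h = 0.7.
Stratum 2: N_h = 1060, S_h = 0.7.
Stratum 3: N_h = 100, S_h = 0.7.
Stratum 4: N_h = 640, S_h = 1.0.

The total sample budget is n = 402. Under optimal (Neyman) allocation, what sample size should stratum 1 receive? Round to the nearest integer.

147

Neyman allocation: n_h = n · N_h S_h / Σ N_i S_i, with n = 402.
  stratum 1: N_h·S_h = 1200·0.7 = 840.00
  stratum 2: N_h·S_h = 1060·0.7 = 742.00
  stratum 3: N_h·S_h = 100·0.7 = 70.00
  stratum 4: N_h·S_h = 640·1.0 = 640.00
Σ N_h S_h = 2292.00
n for stratum 1 = 402·840.00/2292.00 = 147.330 → 147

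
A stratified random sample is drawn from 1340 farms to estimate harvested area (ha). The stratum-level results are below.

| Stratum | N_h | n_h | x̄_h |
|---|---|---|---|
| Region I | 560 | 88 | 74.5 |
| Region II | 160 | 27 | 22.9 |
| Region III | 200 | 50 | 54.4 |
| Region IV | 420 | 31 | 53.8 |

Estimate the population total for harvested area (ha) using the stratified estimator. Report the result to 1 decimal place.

τ̂_st ≈ 78860.0

τ̂_st = Σ N_h x̄_h = 560·74.5 + 160·22.9 + 200·54.4 + 420·53.8 = 78860.0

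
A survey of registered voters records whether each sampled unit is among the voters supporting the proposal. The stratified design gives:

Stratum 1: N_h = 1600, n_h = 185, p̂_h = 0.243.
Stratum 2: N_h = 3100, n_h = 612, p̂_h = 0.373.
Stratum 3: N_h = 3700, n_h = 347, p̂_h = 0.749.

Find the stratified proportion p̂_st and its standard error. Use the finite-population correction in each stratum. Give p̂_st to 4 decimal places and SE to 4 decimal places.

p̂_st ≈ 0.5139, SE ≈ 0.0130

N = 8400; stratum weights W_h = N_h/N.
p̂_st = Σ W_h p̂_h = (1600·0.243 + 3100·0.373 + 3700·0.749)/8400 = 0.51386
V̂(p̂_st) = Σ W_h² (1 − n_h/N_h) p̂_h(1−p̂_h)/(n_h−1):
  stratum 1: (1600/8400)²·(1 − 185/1600)·0.243·0.757/184 = 3.20776e-05
  stratum 2: (3100/8400)²·(1 − 612/3100)·0.373·0.627/611 = 4.18397e-05
  stratum 3: (3700/8400)²·(1 − 347/3700)·0.749·0.251/346 = 9.55336e-05
V̂(p̂_st) = 0.000169451; SE = √V̂ = 0.0130173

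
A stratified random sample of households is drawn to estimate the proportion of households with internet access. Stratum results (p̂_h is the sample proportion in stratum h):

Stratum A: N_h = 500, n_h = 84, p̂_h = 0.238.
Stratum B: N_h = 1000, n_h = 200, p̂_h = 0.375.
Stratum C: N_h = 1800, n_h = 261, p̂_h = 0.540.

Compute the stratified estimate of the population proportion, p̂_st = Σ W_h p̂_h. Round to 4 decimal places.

p̂_st ≈ 0.4442

N = 3300; stratum weights W_h = N_h/N.
p̂_st = Σ W_h p̂_h = (500·0.238 + 1000·0.375 + 1800·0.540)/3300 = 0.44424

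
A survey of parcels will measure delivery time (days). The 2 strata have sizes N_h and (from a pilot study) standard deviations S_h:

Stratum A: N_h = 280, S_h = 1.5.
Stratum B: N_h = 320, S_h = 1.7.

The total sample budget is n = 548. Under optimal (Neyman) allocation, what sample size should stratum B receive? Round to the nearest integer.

309

Neyman allocation: n_h = n · N_h S_h / Σ N_i S_i, with n = 548.
  stratum A: N_h·S_h = 280·1.5 = 420.00
  stratum B: N_h·S_h = 320·1.7 = 544.00
Σ N_h S_h = 964.00
n for stratum B = 548·544.00/964.00 = 309.245 → 309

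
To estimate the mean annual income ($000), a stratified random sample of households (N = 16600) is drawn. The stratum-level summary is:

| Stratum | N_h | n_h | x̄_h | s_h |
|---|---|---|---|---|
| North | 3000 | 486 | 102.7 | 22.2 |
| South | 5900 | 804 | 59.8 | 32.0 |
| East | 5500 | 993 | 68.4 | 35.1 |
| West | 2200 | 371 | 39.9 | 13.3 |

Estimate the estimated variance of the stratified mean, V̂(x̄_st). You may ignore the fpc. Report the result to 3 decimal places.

V̂(x̄_st) ≈ 0.339

V̂(x̄_st) = Σ W_h² s_h²/n_h, with W_h = N_h/N and N = 16600:
  stratum North: (3000/16600)²·22.2²/486 = 0.0331204
  stratum South: (5900/16600)²·32.0²/804 = 0.160891
  stratum East: (5500/16600)²·35.1²/993 = 0.136199
  stratum West: (2200/16600)²·13.3²/371 = 0.00837449
V̂(x̄_st) = 0.338585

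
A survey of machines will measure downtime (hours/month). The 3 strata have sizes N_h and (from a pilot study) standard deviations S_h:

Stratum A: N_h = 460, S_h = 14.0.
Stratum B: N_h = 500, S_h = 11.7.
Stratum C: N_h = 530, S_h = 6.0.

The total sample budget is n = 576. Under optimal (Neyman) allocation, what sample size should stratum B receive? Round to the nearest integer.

218

Neyman allocation: n_h = n · N_h S_h / Σ N_i S_i, with n = 576.
  stratum A: N_h·S_h = 460·14.0 = 6440.00
  stratum B: N_h·S_h = 500·11.7 = 5850.00
  stratum C: N_h·S_h = 530·6.0 = 3180.00
Σ N_h S_h = 15470.00
n for stratum B = 576·5850.00/15470.00 = 217.815 → 218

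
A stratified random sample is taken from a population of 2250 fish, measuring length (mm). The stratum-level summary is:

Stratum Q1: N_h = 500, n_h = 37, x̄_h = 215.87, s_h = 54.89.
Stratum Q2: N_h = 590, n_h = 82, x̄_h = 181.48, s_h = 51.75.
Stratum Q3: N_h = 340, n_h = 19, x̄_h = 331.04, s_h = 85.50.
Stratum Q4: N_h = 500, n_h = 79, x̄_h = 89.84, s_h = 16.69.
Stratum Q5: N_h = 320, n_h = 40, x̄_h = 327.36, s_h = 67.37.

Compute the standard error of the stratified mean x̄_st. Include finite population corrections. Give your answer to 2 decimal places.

V̂(x̄_st) = Σ W_h² (1 − n_h/N_h) s_h²/n_h, with W_h = N_h/N and N = 2250:
  stratum Q1: (500/2250)²·(1 − 37/500)·54.89²/37 = 3.72367
  stratum Q2: (590/2250)²·(1 − 82/590)·51.75²/82 = 1.93356
  stratum Q3: (340/2250)²·(1 − 19/340)·85.50²/19 = 8.29464
  stratum Q4: (500/2250)²·(1 − 79/500)·16.69²/79 = 0.146613
  stratum Q5: (320/2250)²·(1 − 40/320)·67.37²/40 = 2.00824
V̂(x̄_st) = 16.1067
SE(x̄_st) = √16.1067 = 4.01332

SE(x̄_st) ≈ 4.01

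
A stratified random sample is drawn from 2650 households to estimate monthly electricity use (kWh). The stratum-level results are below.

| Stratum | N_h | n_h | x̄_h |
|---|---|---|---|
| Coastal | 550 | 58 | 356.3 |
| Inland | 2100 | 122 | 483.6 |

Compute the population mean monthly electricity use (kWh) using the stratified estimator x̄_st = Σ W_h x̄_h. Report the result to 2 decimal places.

N = Σ N_h = 2650. Stratum weights W_h = N_h/N.
x̄_st = (550·356.3 + 2100·483.6) / 2650 = 457.1792

x̄_st ≈ 457.18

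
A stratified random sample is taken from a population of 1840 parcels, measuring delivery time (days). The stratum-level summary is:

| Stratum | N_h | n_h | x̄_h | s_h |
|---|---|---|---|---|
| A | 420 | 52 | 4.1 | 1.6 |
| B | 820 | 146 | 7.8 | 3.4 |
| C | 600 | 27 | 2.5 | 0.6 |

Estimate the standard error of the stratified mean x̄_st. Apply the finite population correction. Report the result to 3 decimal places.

SE(x̄_st) ≈ 0.129

V̂(x̄_st) = Σ W_h² (1 − n_h/N_h) s_h²/n_h, with W_h = N_h/N and N = 1840:
  stratum A: (420/1840)²·(1 − 52/420)·1.6²/52 = 0.00224749
  stratum B: (820/1840)²·(1 − 146/820)·3.4²/146 = 0.0129254
  stratum C: (600/1840)²·(1 − 27/600)·0.6²/27 = 0.00135397
V̂(x̄_st) = 0.0165268
SE(x̄_st) = √0.0165268 = 0.128557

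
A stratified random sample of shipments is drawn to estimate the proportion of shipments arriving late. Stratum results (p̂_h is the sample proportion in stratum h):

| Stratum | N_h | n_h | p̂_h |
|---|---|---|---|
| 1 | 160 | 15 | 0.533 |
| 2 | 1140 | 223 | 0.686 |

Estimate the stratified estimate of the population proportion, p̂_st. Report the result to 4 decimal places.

N = 1300; stratum weights W_h = N_h/N.
p̂_st = Σ W_h p̂_h = (160·0.533 + 1140·0.686)/1300 = 0.66717

p̂_st ≈ 0.6672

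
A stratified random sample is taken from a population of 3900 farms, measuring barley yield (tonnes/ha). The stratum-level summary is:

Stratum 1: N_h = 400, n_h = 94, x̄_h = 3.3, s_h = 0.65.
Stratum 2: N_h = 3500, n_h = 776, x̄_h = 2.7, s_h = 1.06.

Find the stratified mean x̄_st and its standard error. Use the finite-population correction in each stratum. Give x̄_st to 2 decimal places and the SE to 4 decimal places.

x̄_st ≈ 2.76, SE ≈ 0.0307

x̄_st = Σ W_h x̄_h = (400·3.3 + 3500·2.7)/3900 = 2.76154
V̂(x̄_st) = Σ W_h² (1 − n_h/N_h) s_h²/n_h, with W_h = N_h/N and N = 3900:
  stratum 1: (400/3900)²·(1 − 94/400)·0.65²/94 = 3.61702e-05
  stratum 2: (3500/3900)²·(1 − 776/3500)·1.06²/776 = 0.000907603
V̂(x̄_st) = 0.000943773
SE(x̄_st) = √0.000943773 = 0.0307209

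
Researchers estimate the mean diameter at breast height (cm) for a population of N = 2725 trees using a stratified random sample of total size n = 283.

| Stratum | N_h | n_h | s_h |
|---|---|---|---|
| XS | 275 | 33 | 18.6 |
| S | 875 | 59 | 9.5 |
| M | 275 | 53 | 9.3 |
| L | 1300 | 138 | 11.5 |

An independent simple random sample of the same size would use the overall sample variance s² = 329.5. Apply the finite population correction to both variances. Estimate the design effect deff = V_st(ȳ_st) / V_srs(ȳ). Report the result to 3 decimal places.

V̂(ȳ_st) = Σ W_h² (1 − n_h/N_h) s_h²/n_h, with W_h = N_h/N and N = 2725:
  stratum XS: (275/2725)²·(1 − 33/275)·18.6²/33 = 0.0939565
  stratum S: (875/2725)²·(1 − 59/875)·9.5²/59 = 0.147082
  stratum M: (275/2725)²·(1 − 53/275)·9.3²/53 = 0.0134166
  stratum L: (1300/2725)²·(1 − 138/1300)·11.5²/138 = 0.194954
V_st = 0.44941
V_srs = (1 − 283/2725)·329.5/283 = 1.04339
deff = V_st / V_srs = 0.44941/1.04339 = 0.4307

deff ≈ 0.431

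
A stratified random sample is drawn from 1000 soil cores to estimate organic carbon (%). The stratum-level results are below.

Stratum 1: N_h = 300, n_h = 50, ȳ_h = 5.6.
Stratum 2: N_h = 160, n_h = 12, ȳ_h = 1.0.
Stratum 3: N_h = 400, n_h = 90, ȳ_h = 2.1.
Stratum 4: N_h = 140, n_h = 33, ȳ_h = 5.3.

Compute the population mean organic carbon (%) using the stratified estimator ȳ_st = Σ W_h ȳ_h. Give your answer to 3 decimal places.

N = Σ N_h = 1000. Stratum weights W_h = N_h/N.
ȳ_st = (300·5.6 + 160·1.0 + 400·2.1 + 140·5.3) / 1000 = 3.42200

ȳ_st ≈ 3.422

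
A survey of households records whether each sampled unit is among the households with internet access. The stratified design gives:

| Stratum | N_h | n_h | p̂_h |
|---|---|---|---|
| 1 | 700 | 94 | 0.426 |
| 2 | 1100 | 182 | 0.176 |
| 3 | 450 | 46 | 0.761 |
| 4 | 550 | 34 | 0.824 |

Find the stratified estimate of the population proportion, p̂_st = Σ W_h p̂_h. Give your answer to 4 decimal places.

N = 2800; stratum weights W_h = N_h/N.
p̂_st = Σ W_h p̂_h = (700·0.426 + 1100·0.176 + 450·0.761 + 550·0.824)/2800 = 0.45980

p̂_st ≈ 0.4598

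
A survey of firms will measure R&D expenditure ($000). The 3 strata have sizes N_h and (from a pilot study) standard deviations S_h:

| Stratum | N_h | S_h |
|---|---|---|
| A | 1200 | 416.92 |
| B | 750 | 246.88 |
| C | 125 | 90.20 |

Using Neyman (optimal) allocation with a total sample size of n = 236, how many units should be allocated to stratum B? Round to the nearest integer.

Neyman allocation: n_h = n · N_h S_h / Σ N_i S_i, with n = 236.
  stratum A: N_h·S_h = 1200·416.92 = 500304.00
  stratum B: N_h·S_h = 750·246.88 = 185160.00
  stratum C: N_h·S_h = 125·90.20 = 11275.00
Σ N_h S_h = 696739.00
n for stratum B = 236·185160.00/696739.00 = 62.718 → 63

63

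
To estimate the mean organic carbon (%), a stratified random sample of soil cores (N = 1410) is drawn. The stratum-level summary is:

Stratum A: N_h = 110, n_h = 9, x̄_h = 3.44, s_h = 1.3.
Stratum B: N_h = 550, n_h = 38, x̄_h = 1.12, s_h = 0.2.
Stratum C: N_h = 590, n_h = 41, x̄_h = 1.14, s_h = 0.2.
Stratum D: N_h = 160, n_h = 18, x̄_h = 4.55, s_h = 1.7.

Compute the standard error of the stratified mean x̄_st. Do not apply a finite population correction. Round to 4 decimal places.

V̂(x̄_st) = Σ W_h² s_h²/n_h, with W_h = N_h/N and N = 1410:
  stratum A: (110/1410)²·1.3²/9 = 0.00114286
  stratum B: (550/1410)²·0.2²/38 = 0.000160163
  stratum C: (590/1410)²·0.2²/41 = 0.000170821
  stratum D: (160/1410)²·1.7²/18 = 0.00206741
V̂(x̄_st) = 0.00354125
SE(x̄_st) = √0.00354125 = 0.0595084

SE(x̄_st) ≈ 0.0595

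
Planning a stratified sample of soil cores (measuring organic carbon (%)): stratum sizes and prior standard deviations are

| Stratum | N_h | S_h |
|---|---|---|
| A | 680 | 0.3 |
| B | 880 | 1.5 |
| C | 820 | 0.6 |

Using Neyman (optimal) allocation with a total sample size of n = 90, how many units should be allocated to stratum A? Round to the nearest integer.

9

Neyman allocation: n_h = n · N_h S_h / Σ N_i S_i, with n = 90.
  stratum A: N_h·S_h = 680·0.3 = 204.00
  stratum B: N_h·S_h = 880·1.5 = 1320.00
  stratum C: N_h·S_h = 820·0.6 = 492.00
Σ N_h S_h = 2016.00
n for stratum A = 90·204.00/2016.00 = 9.107 → 9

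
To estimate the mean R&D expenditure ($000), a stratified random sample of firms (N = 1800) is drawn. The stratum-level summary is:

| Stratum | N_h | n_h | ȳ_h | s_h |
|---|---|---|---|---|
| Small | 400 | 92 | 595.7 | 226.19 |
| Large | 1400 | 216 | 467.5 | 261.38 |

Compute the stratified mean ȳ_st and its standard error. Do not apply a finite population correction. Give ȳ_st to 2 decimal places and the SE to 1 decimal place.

ȳ_st ≈ 495.99, SE ≈ 14.8

ȳ_st = Σ W_h ȳ_h = (400·595.7 + 1400·467.5)/1800 = 495.98889
V̂(ȳ_st) = Σ W_h² s_h²/n_h, with W_h = N_h/N and N = 1800:
  stratum Small: (400/1800)²·226.19²/92 = 27.4621
  stratum Large: (1400/1800)²·261.38²/216 = 191.338
V̂(ȳ_st) = 218.8
SE(ȳ_st) = √218.8 = 14.7919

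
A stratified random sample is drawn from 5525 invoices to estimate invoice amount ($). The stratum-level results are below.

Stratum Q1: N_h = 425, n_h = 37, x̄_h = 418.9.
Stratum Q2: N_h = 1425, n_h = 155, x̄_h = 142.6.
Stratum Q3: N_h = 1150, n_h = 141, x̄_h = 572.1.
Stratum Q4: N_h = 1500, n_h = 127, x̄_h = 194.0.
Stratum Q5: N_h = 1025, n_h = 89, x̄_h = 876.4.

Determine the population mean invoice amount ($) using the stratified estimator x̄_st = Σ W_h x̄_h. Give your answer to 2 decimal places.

x̄_st ≈ 403.34

N = Σ N_h = 5525. Stratum weights W_h = N_h/N.
x̄_st = (425·418.9 + 1425·142.6 + 1150·572.1 + 1500·194.0 + 1025·876.4) / 5525 = 403.3416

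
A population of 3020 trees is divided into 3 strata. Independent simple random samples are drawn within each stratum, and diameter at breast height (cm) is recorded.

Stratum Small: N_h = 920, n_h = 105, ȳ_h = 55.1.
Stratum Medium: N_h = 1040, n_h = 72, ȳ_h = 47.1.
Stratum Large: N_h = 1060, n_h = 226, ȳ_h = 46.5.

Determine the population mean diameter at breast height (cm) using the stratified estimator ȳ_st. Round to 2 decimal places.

N = Σ N_h = 3020. Stratum weights W_h = N_h/N.
ȳ_st = (920·55.1 + 1040·47.1 + 1060·46.5) / 3020 = 49.3265

ȳ_st ≈ 49.33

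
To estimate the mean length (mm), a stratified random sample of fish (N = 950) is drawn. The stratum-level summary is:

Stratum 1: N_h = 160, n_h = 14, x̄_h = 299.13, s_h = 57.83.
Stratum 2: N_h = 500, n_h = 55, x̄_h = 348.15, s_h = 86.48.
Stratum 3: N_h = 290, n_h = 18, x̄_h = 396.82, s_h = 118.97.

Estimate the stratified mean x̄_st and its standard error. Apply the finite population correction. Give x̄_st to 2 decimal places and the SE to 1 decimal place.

x̄_st = Σ W_h x̄_h = (160·299.13 + 500·348.15 + 290·396.82)/950 = 354.75116
V̂(x̄_st) = Σ W_h² (1 − n_h/N_h) s_h²/n_h, with W_h = N_h/N and N = 950:
  stratum 1: (160/950)²·(1 − 14/160)·57.83²/14 = 6.18307
  stratum 2: (500/950)²·(1 − 55/500)·86.48²/55 = 33.5237
  stratum 3: (290/950)²·(1 − 18/290)·118.97²/18 = 68.7262
V̂(x̄_st) = 108.433
SE(x̄_st) = √108.433 = 10.4131

x̄_st ≈ 354.75, SE ≈ 10.4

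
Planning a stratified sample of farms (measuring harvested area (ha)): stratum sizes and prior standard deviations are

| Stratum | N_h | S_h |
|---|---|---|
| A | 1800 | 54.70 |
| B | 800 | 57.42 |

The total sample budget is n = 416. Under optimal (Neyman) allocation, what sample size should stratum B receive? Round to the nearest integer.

Neyman allocation: n_h = n · N_h S_h / Σ N_i S_i, with n = 416.
  stratum A: N_h·S_h = 1800·54.70 = 98460.00
  stratum B: N_h·S_h = 800·57.42 = 45936.00
Σ N_h S_h = 144396.00
n for stratum B = 416·45936.00/144396.00 = 132.340 → 132

132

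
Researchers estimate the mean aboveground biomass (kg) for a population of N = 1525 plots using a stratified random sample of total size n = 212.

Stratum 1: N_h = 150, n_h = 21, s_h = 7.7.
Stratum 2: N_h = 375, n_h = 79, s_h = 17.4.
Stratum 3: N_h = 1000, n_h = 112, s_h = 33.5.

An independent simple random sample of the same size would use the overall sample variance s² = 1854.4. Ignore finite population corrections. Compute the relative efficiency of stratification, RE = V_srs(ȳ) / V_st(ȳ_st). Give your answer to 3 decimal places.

RE ≈ 1.915

V̂(ȳ_st) = Σ W_h² s_h²/n_h, with W_h = N_h/N and N = 1525:
  stratum 1: (150/1525)²·7.7²/21 = 0.0273152
  stratum 2: (375/1525)²·17.4²/79 = 0.231736
  stratum 3: (1000/1525)²·33.5²/112 = 4.30856
V_st = 4.56761
V_srs = s²/n = 1854.4/212 = 8.74717
Relative efficiency = V_srs / V_st = 8.74717/4.56761 = 1.9150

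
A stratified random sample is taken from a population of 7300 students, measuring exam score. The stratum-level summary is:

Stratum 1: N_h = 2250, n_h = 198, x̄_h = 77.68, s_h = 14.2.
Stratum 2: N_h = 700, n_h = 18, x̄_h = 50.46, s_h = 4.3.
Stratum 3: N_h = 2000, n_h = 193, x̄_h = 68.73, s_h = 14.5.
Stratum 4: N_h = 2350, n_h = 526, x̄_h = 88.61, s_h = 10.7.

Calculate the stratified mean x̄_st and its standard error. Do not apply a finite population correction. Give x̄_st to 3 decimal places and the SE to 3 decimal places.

x̄_st ≈ 76.136, SE ≈ 0.459

x̄_st = Σ W_h x̄_h = (2250·77.68 + 700·50.46 + 2000·68.73 + 2350·88.61)/7300 = 76.13637
V̂(x̄_st) = Σ W_h² s_h²/n_h, with W_h = N_h/N and N = 7300:
  stratum 1: (2250/7300)²·14.2²/198 = 0.0967455
  stratum 2: (700/7300)²·4.3²/18 = 0.00944528
  stratum 3: (2000/7300)²·14.5²/193 = 0.0817698
  stratum 4: (2350/7300)²·10.7²/526 = 0.0225565
V̂(x̄_st) = 0.210517
SE(x̄_st) = √0.210517 = 0.458821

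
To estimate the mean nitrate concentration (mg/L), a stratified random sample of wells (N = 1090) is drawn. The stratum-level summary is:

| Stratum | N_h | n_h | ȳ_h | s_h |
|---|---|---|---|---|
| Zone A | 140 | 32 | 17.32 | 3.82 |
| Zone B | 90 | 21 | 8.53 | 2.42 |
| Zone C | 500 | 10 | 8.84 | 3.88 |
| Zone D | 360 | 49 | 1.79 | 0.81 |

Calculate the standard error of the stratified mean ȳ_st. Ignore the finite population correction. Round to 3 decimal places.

SE(ȳ_st) ≈ 0.572

V̂(ȳ_st) = Σ W_h² s_h²/n_h, with W_h = N_h/N and N = 1090:
  stratum Zone A: (140/1090)²·3.82²/32 = 0.00752281
  stratum Zone B: (90/1090)²·2.42²/21 = 0.00190127
  stratum Zone C: (500/1090)²·3.88²/10 = 0.316775
  stratum Zone D: (360/1090)²·0.81²/49 = 0.00146058
V̂(ȳ_st) = 0.327659
SE(ȳ_st) = √0.327659 = 0.572415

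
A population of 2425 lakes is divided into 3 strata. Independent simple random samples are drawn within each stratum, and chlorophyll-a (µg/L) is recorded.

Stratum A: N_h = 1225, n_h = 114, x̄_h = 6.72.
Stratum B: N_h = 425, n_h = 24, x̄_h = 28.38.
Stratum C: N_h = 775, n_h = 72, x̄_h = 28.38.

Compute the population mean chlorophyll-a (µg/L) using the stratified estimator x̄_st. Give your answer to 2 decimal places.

N = Σ N_h = 2425. Stratum weights W_h = N_h/N.
x̄_st = (1225·6.72 + 425·28.38 + 775·28.38) / 2425 = 17.4384

x̄_st ≈ 17.44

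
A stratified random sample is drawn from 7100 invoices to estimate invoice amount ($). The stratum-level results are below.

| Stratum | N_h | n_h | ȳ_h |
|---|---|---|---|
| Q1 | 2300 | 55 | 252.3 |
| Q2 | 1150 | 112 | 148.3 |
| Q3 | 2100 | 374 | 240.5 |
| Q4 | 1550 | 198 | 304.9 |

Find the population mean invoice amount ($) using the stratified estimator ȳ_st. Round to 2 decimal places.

ȳ_st ≈ 243.45

N = Σ N_h = 7100. Stratum weights W_h = N_h/N.
ȳ_st = (2300·252.3 + 1150·148.3 + 2100·240.5 + 1550·304.9) / 7100 = 243.4479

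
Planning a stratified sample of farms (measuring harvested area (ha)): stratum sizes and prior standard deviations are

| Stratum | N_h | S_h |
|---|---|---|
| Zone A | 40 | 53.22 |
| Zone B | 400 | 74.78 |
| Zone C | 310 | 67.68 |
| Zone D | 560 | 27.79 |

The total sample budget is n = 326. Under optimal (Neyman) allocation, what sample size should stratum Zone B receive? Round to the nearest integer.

142

Neyman allocation: n_h = n · N_h S_h / Σ N_i S_i, with n = 326.
  stratum Zone A: N_h·S_h = 40·53.22 = 2128.80
  stratum Zone B: N_h·S_h = 400·74.78 = 29912.00
  stratum Zone C: N_h·S_h = 310·67.68 = 20980.80
  stratum Zone D: N_h·S_h = 560·27.79 = 15562.40
Σ N_h S_h = 68584.00
n for stratum Zone B = 326·29912.00/68584.00 = 142.181 → 142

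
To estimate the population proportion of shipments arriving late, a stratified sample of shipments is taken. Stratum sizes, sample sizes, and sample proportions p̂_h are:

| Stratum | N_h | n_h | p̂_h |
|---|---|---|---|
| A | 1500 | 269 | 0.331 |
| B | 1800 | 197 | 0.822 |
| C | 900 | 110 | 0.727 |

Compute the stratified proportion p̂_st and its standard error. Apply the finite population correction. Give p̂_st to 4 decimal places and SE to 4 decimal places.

p̂_st ≈ 0.6263, SE ≈ 0.0168

N = 4200; stratum weights W_h = N_h/N.
p̂_st = Σ W_h p̂_h = (1500·0.331 + 1800·0.822 + 900·0.727)/4200 = 0.62629
V̂(p̂_st) = Σ W_h² (1 − n_h/N_h) p̂_h(1−p̂_h)/(n_h−1):
  stratum A: (1500/4200)²·(1 − 269/1500)·0.331·0.669/268 = 8.64908e-05
  stratum B: (1800/4200)²·(1 − 197/1800)·0.822·0.178/196 = 0.000122108
  stratum C: (900/4200)²·(1 − 110/900)·0.727·0.273/109 = 7.33908e-05
V̂(p̂_st) = 0.000281989; SE = √V̂ = 0.0167925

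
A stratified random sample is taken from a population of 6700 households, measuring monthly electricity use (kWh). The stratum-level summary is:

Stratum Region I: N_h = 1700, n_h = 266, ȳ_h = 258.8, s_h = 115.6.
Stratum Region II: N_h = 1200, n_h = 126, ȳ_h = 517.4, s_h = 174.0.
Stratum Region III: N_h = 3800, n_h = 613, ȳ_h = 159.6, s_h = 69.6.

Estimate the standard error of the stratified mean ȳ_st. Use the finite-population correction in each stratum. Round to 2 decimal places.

SE(ȳ_st) ≈ 3.43

V̂(ȳ_st) = Σ W_h² (1 − n_h/N_h) s_h²/n_h, with W_h = N_h/N and N = 6700:
  stratum Region I: (1700/6700)²·(1 − 266/1700)·115.6²/266 = 2.72824
  stratum Region II: (1200/6700)²·(1 − 126/1200)·174.0²/126 = 6.89865
  stratum Region III: (3800/6700)²·(1 − 613/3800)·69.6²/613 = 2.13194
V̂(ȳ_st) = 11.7588
SE(ȳ_st) = √11.7588 = 3.42911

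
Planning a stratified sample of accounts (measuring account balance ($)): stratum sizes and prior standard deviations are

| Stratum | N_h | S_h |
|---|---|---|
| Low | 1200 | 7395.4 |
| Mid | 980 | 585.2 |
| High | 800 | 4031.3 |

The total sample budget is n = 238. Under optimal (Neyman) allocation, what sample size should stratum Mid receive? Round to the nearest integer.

11

Neyman allocation: n_h = n · N_h S_h / Σ N_i S_i, with n = 238.
  stratum Low: N_h·S_h = 1200·7395.4 = 8874480.00
  stratum Mid: N_h·S_h = 980·585.2 = 573496.00
  stratum High: N_h·S_h = 800·4031.3 = 3225040.00
Σ N_h S_h = 12673016.00
n for stratum Mid = 238·573496.00/12673016.00 = 10.770 → 11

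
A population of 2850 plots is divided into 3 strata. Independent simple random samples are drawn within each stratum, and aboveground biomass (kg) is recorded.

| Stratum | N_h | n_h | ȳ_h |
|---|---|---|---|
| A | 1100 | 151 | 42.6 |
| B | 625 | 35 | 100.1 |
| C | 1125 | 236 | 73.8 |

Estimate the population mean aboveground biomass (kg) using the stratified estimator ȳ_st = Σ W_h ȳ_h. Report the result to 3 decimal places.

ȳ_st ≈ 67.525

N = Σ N_h = 2850. Stratum weights W_h = N_h/N.
ȳ_st = (1100·42.6 + 625·100.1 + 1125·73.8) / 2850 = 67.52544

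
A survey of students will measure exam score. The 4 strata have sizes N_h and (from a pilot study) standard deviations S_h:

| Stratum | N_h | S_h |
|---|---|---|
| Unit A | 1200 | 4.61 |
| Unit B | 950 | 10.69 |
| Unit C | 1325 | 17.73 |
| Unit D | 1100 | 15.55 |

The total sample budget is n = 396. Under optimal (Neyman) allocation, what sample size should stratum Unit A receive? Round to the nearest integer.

Neyman allocation: n_h = n · N_h S_h / Σ N_i S_i, with n = 396.
  stratum Unit A: N_h·S_h = 1200·4.61 = 5532.00
  stratum Unit B: N_h·S_h = 950·10.69 = 10155.50
  stratum Unit C: N_h·S_h = 1325·17.73 = 23492.25
  stratum Unit D: N_h·S_h = 1100·15.55 = 17105.00
Σ N_h S_h = 56284.75
n for stratum Unit A = 396·5532.00/56284.75 = 38.921 → 39

39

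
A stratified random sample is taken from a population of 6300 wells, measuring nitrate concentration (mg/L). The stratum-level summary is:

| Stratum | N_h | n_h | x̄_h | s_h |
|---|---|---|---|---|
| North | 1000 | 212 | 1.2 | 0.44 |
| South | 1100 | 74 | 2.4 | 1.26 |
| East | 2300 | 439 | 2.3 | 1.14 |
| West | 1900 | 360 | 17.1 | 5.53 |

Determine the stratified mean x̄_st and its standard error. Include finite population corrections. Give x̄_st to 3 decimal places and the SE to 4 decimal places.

x̄_st = Σ W_h x̄_h = (1000·1.2 + 1100·2.4 + 2300·2.3 + 1900·17.1)/6300 = 6.60635
V̂(x̄_st) = Σ W_h² (1 − n_h/N_h) s_h²/n_h, with W_h = N_h/N and N = 6300:
  stratum North: (1000/6300)²·(1 − 212/1000)·0.44²/212 = 1.81307e-05
  stratum South: (1100/6300)²·(1 − 74/1100)·1.26²/74 = 0.000610054
  stratum East: (2300/6300)²·(1 − 439/2300)·1.14²/439 = 0.000319255
  stratum West: (1900/6300)²·(1 − 360/1900)·5.53²/360 = 0.0062624
V̂(x̄_st) = 0.00720984
SE(x̄_st) = √0.00720984 = 0.0849108

x̄_st ≈ 6.606, SE ≈ 0.0849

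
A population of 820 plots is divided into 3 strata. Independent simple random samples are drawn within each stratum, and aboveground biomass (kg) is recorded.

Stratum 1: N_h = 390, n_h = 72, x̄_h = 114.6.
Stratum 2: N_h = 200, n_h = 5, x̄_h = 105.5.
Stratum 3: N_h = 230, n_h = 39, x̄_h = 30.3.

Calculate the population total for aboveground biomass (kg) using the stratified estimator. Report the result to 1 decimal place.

τ̂_st ≈ 72763.0

τ̂_st = Σ N_h x̄_h = 390·114.6 + 200·105.5 + 230·30.3 = 72763.0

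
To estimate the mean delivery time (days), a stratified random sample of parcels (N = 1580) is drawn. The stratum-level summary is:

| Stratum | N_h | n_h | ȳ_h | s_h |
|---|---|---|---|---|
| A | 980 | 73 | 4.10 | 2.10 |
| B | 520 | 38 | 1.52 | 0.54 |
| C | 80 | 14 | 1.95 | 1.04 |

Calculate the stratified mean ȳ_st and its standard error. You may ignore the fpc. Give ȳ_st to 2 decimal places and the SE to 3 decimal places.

ȳ_st = Σ W_h ȳ_h = (980·4.10 + 520·1.52 + 80·1.95)/1580 = 3.14203
V̂(ȳ_st) = Σ W_h² s_h²/n_h, with W_h = N_h/N and N = 1580:
  stratum A: (980/1580)²·2.10²/73 = 0.0232409
  stratum B: (520/1580)²·0.54²/38 = 0.000831183
  stratum C: (80/1580)²·1.04²/14 = 0.000198063
V̂(ȳ_st) = 0.0242702
SE(ȳ_st) = √0.0242702 = 0.155789

ȳ_st ≈ 3.14, SE ≈ 0.156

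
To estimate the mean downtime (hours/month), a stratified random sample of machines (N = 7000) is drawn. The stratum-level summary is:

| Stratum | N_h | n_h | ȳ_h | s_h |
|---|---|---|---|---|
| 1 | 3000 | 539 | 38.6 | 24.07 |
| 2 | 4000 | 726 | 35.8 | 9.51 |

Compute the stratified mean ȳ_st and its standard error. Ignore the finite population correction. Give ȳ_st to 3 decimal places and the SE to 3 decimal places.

ȳ_st = Σ W_h ȳ_h = (3000·38.6 + 4000·35.8)/7000 = 37.00000
V̂(ȳ_st) = Σ W_h² s_h²/n_h, with W_h = N_h/N and N = 7000:
  stratum 1: (3000/7000)²·24.07²/539 = 0.197428
  stratum 2: (4000/7000)²·9.51²/726 = 0.0406769
V̂(ȳ_st) = 0.238105
SE(ȳ_st) = √0.238105 = 0.48796

ȳ_st ≈ 37.000, SE ≈ 0.488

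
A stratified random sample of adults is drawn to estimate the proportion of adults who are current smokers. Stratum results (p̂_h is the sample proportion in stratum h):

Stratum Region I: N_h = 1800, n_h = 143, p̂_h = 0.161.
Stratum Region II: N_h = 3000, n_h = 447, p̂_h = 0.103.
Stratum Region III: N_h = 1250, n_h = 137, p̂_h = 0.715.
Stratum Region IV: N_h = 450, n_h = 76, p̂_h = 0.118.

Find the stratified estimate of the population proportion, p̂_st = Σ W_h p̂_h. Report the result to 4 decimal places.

N = 6500; stratum weights W_h = N_h/N.
p̂_st = Σ W_h p̂_h = (1800·0.161 + 3000·0.103 + 1250·0.715 + 450·0.118)/6500 = 0.23779

p̂_st ≈ 0.2378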